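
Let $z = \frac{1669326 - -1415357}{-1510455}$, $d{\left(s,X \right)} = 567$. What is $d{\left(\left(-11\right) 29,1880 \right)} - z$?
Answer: $\frac{859512668}{1510455} \approx 569.04$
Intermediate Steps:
$z = - \frac{3084683}{1510455}$ ($z = \left(1669326 + 1415357\right) \left(- \frac{1}{1510455}\right) = 3084683 \left(- \frac{1}{1510455}\right) = - \frac{3084683}{1510455} \approx -2.0422$)
$d{\left(\left(-11\right) 29,1880 \right)} - z = 567 - - \frac{3084683}{1510455} = 567 + \frac{3084683}{1510455} = \frac{859512668}{1510455}$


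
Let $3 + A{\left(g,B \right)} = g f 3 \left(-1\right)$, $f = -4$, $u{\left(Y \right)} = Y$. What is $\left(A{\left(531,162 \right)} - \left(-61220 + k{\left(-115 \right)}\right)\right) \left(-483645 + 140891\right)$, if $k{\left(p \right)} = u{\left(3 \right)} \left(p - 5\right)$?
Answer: $-23289791546$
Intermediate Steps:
$k{\left(p \right)} = -15 + 3 p$ ($k{\left(p \right)} = 3 \left(p - 5\right) = 3 \left(-5 + p\right) = -15 + 3 p$)
$A{\left(g,B \right)} = -3 + 12 g$ ($A{\left(g,B \right)} = -3 + g \left(-4\right) 3 \left(-1\right) = -3 + - 4 g \left(-3\right) = -3 + 12 g$)
$\left(A{\left(531,162 \right)} - \left(-61220 + k{\left(-115 \right)}\right)\right) \left(-483645 + 140891\right) = \left(\left(-3 + 12 \cdot 531\right) + \left(61220 - \left(-15 + 3 \left(-115\right)\right)\right)\right) \left(-483645 + 140891\right) = \left(\left(-3 + 6372\right) + \left(61220 - \left(-15 - 345\right)\right)\right) \left(-342754\right) = \left(6369 + \left(61220 - -360\right)\right) \left(-342754\right) = \left(6369 + \left(61220 + 360\right)\right) \left(-342754\right) = \left(6369 + 61580\right) \left(-342754\right) = 67949 \left(-342754\right) = -23289791546$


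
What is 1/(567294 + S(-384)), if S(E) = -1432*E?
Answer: 1/1117182 ≈ 8.9511e-7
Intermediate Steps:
1/(567294 + S(-384)) = 1/(567294 - 1432*(-384)) = 1/(567294 + 549888) = 1/1117182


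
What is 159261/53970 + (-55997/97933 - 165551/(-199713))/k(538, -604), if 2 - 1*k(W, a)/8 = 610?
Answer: 1262552283214718423/427858468518687360 ≈ 2.9509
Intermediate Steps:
k(W, a) = -4864 (k(W, a) = 16 - 8*610 = 16 - 4880 = -4864)
159261/53970 + (-55997/97933 - 165551/(-199713))/k(538, -604) = 159261/53970 + (-55997/97933 - 165551/(-199713))/(-4864) = 159261*(1/53970) + (-55997*1/97933 - 165551*(-1/199713))*(-1/4864) = 53087/17990 + (-55997/97933 + 165551/199713)*(-1/4864) = 53087/17990 + (5029577222/19558493229)*(-1/4864) = 53087/17990 - 2514788611/47566255532928 = 1262552283214718423/427858468518687360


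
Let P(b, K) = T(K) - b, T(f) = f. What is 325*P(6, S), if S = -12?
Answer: -5850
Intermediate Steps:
P(b, K) = K - b
325*P(6, S) = 325*(-12 - 1*6) = 325*(-12 - 6) = 325*(-18) = -5850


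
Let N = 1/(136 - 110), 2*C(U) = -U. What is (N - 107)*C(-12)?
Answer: -8343/13 ≈ -641.77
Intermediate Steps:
C(U) = -U/2 (C(U) = (-U)/2 = -U/2)
N = 1/26 ≈ 0.038462
(N - 107)*C(-12) = (1/26 - 107)*(-½*(-12)) = -2781/26*6 = -8343/13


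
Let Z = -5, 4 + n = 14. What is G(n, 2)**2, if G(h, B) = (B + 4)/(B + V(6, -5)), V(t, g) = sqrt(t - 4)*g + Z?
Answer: 2124/1681 - 1080*sqrt(2)/1681 ≈ 0.35494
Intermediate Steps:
n = 10 (n = -4 + 14 = 10)
V(t, g) = -5 + g*sqrt(-4 + t) (V(t, g) = sqrt(t - 4)*g - 5 = sqrt(-4 + t)*g - 5 = g*sqrt(-4 + t) - 5 = -5 + g*sqrt(-4 + t))
G(h, B) = (4 + B)/(-5 + B - 5*sqrt(2)) (G(h, B) = (B + 4)/(B + (-5 - 5*sqrt(-4 + 6))) = (4 + B)/(B + (-5 - 5*sqrt(2))) = (4 + B)/(-5 + B - 5*sqrt(2)))
G(n, 2)**2 = ((4 + 2)/(-5 + 2 - 5*sqrt(2)))**2 = (6/(-3 - 5*sqrt(2)))**2 = 36/(-3 - 5*sqrt(2))**2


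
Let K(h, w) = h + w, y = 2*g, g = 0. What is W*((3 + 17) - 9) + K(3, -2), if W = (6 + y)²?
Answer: 397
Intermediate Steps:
y = 0 (y = 2*0 = 0)
W = 36 (W = (6 + 0)² = 6² = 36)
W*((3 + 17) - 9) + K(3, -2) = 36*((3 + 17) - 9) + (3 - 2) = 36*(20 - 9) + 1 = 36*11 + 1 = 396 + 1 = 397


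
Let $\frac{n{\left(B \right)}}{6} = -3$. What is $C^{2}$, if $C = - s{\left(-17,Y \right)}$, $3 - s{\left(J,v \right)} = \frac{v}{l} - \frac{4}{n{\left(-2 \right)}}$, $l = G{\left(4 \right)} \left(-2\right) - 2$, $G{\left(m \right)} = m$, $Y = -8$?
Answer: $\frac{7921}{2025} \approx 3.9116$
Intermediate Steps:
$n{\left(B \right)} = -18$ ($n{\left(B \right)} = 6 \left(-3\right) = -18$)
$l = -10$ ($l = 4 \left(-2\right) - 2 = -8 - 2 = -10$)
$s{\left(J,v \right)} = \frac{25}{9} + \frac{v}{10}$ ($s{\left(J,v \right)} = 3 - \left(\frac{v}{-10} - \frac{4}{-18}\right) = 3 - \left(v \left(- \frac{1}{10}\right) - - \frac{2}{9}\right) = 3 - \left(- \frac{v}{10} + \frac{2}{9}\right) = 3 - \left(\frac{2}{9} - \frac{v}{10}\right) = 3 + \left(- \frac{2}{9} + \frac{v}{10}\right) = \frac{25}{9} + \frac{v}{10}$)
$C = - \frac{89}{45}$ ($C = - (\frac{25}{9} + \frac{1}{10} \left(-8\right)) = - (\frac{25}{9} - \frac{4}{5}) = \left(-1\right) \frac{89}{45} = - \frac{89}{45} \approx -1.9778$)
$C^{2} = \left(- \frac{89}{45}\right)^{2} = \frac{7921}{2025}$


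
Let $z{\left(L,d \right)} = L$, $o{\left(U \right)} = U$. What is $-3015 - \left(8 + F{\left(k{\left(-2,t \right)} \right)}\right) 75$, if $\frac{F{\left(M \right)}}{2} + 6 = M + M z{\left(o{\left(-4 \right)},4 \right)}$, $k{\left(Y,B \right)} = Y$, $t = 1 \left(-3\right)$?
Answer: $-3615$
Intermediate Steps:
$t = -3$
$F{\left(M \right)} = -12 - 6 M$ ($F{\left(M \right)} = -12 + 2 \left(M + M \left(-4\right)\right) = -12 + 2 \left(M - 4 M\right) = -12 + 2 \left(- 3 M\right) = -12 - 6 M$)
$-3015 - \left(8 + F{\left(k{\left(-2,t \right)} \right)}\right) 75 = -3015 - \left(8 - 0\right) 75 = -3015 - \left(8 + \left(-12 + 12\right)\right) 75 = -3015 - \left(8 + 0\right) 75 = -3015 - 8 \cdot 75 = -3015 - 600 = -3615$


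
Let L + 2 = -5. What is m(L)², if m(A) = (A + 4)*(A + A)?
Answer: 1764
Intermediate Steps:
L = -7 (L = -2 - 5 = -7)
m(A) = 2*A*(4 + A) (m(A) = (4 + A)*(2*A) = 2*A*(4 + A))
m(L)² = (2*(-7)*(4 - 7))² = (2*(-7)*(-3))² = 42² = 1764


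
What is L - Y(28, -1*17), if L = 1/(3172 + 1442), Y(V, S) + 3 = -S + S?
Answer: 13843/4614 ≈ 3.0002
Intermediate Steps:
Y(V, S) = -3 (Y(V, S) = -3 + (-S + S) = -3 + 0 = -3)
L = 1/4614 ≈ 0.00021673
L - Y(28, -1*17) = 1/4614 - 1*(-3) = 1/4614 + 3 = 13843/4614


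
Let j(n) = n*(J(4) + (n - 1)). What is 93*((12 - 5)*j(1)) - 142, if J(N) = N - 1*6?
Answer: -1444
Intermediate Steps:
J(N) = -6 + N (J(N) = N - 6 = -6 + N)
j(n) = n*(-3 + n) (j(n) = n*((-6 + 4) + (n - 1)) = n*(-2 + (-1 + n)) = n*(-3 + n))
93*((12 - 5)*j(1)) - 142 = 93*((12 - 5)*(1*(-3 + 1))) - 142 = 93*(7*(1*(-2))) - 142 = 93*(7*(-2)) - 142 = 93*(-14) - 142 = -1302 - 142 = -1444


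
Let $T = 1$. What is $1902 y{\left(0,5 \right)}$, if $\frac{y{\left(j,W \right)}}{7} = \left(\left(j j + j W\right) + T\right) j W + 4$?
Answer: $53256$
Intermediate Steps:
$y{\left(j,W \right)} = 28 + 7 W j \left(1 + j^{2} + W j\right)$ ($y{\left(j,W \right)} = 7 \left(\left(\left(j j + j W\right) + 1\right) j W + 4\right) = 7 \left(\left(\left(j^{2} + W j\right) + 1\right) j W + 4\right) = 7 \left(\left(1 + j^{2} + W j\right) j W + 4\right) = 7 \left(j \left(1 + j^{2} + W j\right) W + 4\right) = 7 \left(W j \left(1 + j^{2} + W j\right) + 4\right) = 7 \left(4 + W j \left(1 + j^{2} + W j\right)\right) = 28 + 7 W j \left(1 + j^{2} + W j\right)$)
$1902 y{\left(0,5 \right)} = 1902 \left(28 + 7 \cdot 5 \cdot 0 + 7 \cdot 5 \cdot 0^{3} + 7 \cdot 5^{2} \cdot 0^{2}\right) = 1902 \left(28 + 0 + 7 \cdot 5 \cdot 0 + 7 \cdot 25 \cdot 0\right) = 1902 \left(28 + 0 + 0 + 0\right) = 1902 \cdot 28 = 53256$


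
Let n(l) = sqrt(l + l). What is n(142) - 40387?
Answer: -40387 + 2*sqrt(71) ≈ -40370.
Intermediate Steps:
n(l) = sqrt(2)*sqrt(l) (n(l) = sqrt(2*l) = sqrt(2)*sqrt(l))
n(142) - 40387 = sqrt(2)*sqrt(142) - 40387 = 2*sqrt(71) - 40387 = -40387 + 2*sqrt(71)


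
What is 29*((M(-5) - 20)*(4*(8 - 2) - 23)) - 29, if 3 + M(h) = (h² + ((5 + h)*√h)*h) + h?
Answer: -116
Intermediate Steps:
M(h) = -3 + h + h² + h^(3/2)*(5 + h) (M(h) = -3 + ((h² + ((5 + h)*√h)*h) + h) = -3 + ((h² + (√h*(5 + h))*h) + h) = -3 + ((h² + h^(3/2)*(5 + h)) + h) = -3 + (h + h² + h^(3/2)*(5 + h)) = -3 + h + h² + h^(3/2)*(5 + h))
29*((M(-5) - 20)*(4*(8 - 2) - 23)) - 29 = 29*(((-3 - 5 + (-5)² + (-5)^(5/2) + 5*(-5)^(3/2)) - 20)*(4*(8 - 2) - 23)) - 29 = 29*(((-3 - 5 + 25 + 25*I*√5 + 5*(-5*I*√5)) - 20)*(4*6 - 23)) - 29 = 29*(((-3 - 5 + 25 + 25*I*√5 - 25*I*√5) - 20)*(24 - 23)) - 29 = 29*((17 - 20)*1) - 29 = 29*(-3*1) - 29 = 29*(-3) - 29 = -87 - 29 = -116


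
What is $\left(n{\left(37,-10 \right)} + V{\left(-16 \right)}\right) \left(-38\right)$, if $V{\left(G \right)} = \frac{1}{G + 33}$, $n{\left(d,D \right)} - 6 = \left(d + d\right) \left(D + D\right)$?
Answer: $\frac{952166}{17} \approx 56010.0$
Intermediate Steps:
$n{\left(d,D \right)} = 6 + 4 D d$ ($n{\left(d,D \right)} = 6 + \left(d + d\right) \left(D + D\right) = 6 + 2 d 2 D = 6 + 4 D d$)
$V{\left(G \right)} = \frac{1}{33 + G}$
$\left(n{\left(37,-10 \right)} + V{\left(-16 \right)}\right) \left(-38\right) = \left(\left(6 + 4 \left(-10\right) 37\right) + \frac{1}{33 - 16}\right) \left(-38\right) = \left(\left(6 - 1480\right) + \frac{1}{17}\right) \left(-38\right) = \left(-1474 + \frac{1}{17}\right) \left(-38\right) = \left(- \frac{25057}{17}\right) \left(-38\right) = \frac{952166}{17}$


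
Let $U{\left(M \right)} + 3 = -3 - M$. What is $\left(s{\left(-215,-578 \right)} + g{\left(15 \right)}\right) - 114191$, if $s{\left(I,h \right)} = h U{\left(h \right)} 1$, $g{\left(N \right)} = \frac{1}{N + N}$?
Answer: $- \frac{13344209}{30} \approx -4.4481 \cdot 10^{5}$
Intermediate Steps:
$U{\left(M \right)} = -6 - M$ ($U{\left(M \right)} = -3 - \left(3 + M\right) = -6 - M$)
$g{\left(N \right)} = \frac{1}{2 N}$
$s{\left(I,h \right)} = h \left(-6 - h\right)$ ($s{\left(I,h \right)} = h \left(-6 - h\right) 1 = h \left(-6 - h\right)$)
$\left(s{\left(-215,-578 \right)} + g{\left(15 \right)}\right) - 114191 = \left(\left(-1\right) \left(-578\right) \left(6 - 578\right) + \frac{1}{2 \cdot 15}\right) - 114191 = \left(\left(-1\right) \left(-578\right) \left(-572\right) + \frac{1}{2} \cdot \frac{1}{15}\right) - 114191 = \left(-330616 + \frac{1}{30}\right) - 114191 = - \frac{9918479}{30} - 114191 = - \frac{13344209}{30}$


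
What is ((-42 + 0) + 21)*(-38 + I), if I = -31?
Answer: 1449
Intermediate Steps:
((-42 + 0) + 21)*(-38 + I) = ((-42 + 0) + 21)*(-38 - 31) = (-42 + 21)*(-69) = -21*(-69) = 1449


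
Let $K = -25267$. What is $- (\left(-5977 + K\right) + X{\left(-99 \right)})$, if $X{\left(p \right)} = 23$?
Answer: $31221$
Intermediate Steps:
$- (\left(-5977 + K\right) + X{\left(-99 \right)}) = - (\left(-5977 - 25267\right) + 23) = - (-31244 + 23) = \left(-1\right) \left(-31221\right) = 31221$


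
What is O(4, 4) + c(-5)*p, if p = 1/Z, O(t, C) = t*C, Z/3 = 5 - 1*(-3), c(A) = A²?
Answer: 409/24 ≈ 17.042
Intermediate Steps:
Z = 24 (Z = 3*(5 - 1*(-3)) = 3*(5 + 3) = 3*8 = 24)
O(t, C) = C*t
p = 1/24 ≈ 0.041667
O(4, 4) + c(-5)*p = 4*4 + (-5)²*(1/24) = 16 + 25*(1/24) = 16 + 25/24 = 409/24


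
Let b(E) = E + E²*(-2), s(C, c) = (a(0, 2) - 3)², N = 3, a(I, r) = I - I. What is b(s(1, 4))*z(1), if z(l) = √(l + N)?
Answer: -306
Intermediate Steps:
a(I, r) = 0
s(C, c) = 9 (s(C, c) = (0 - 3)² = (-3)² = 9)
z(l) = √(3 + l) (z(l) = √(l + 3) = √(3 + l))
b(E) = E - 2*E²
b(s(1, 4))*z(1) = (9*(1 - 2*9))*√(3 + 1) = (9*(1 - 18))*√4 = (9*(-17))*2 = -153*2 = -306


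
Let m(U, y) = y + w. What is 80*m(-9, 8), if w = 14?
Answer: 1760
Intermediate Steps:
m(U, y) = 14 + y (m(U, y) = y + 14 = 14 + y)
80*m(-9, 8) = 80*(14 + 8) = 80*22 = 1760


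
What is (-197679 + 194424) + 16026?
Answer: 12771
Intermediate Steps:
(-197679 + 194424) + 16026 = -3255 + 16026 = 12771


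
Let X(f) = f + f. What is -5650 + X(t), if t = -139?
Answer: -5928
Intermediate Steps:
X(f) = 2*f
-5650 + X(t) = -5650 + 2*(-139) = -5650 - 278 = -5928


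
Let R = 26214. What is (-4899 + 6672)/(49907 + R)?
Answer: 1773/76121 ≈ 0.023292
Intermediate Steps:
(-4899 + 6672)/(49907 + R) = (-4899 + 6672)/(49907 + 26214) = 1773/76121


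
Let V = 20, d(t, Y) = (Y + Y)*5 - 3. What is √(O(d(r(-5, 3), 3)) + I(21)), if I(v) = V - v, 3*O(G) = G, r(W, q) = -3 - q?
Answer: 2*√2 ≈ 2.8284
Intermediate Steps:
d(t, Y) = -3 + 10*Y (d(t, Y) = (2*Y)*5 - 3 = 10*Y - 3 = -3 + 10*Y)
O(G) = G/3
I(v) = 20 - v
√(O(d(r(-5, 3), 3)) + I(21)) = √((-3 + 10*3)/3 + (20 - 1*21)) = √((-3 + 30)/3 + (20 - 21)) = √((⅓)*27 - 1) = √(9 - 1) = √8 = 2*√2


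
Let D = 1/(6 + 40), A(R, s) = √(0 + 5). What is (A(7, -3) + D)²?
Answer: 10581/2116 + √5/23 ≈ 5.0977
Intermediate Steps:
A(R, s) = √5
D = 1/46 ≈ 0.021739
(A(7, -3) + D)² = (√5 + 1/46)² = (1/46 + √5)²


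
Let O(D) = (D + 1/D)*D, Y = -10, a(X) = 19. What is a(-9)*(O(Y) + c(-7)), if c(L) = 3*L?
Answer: 1520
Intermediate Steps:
O(D) = D*(D + 1/D)
a(-9)*(O(Y) + c(-7)) = 19*((1 + (-10)²) + 3*(-7)) = 19*((1 + 100) - 21) = 19*(101 - 21) = 19*80 = 1520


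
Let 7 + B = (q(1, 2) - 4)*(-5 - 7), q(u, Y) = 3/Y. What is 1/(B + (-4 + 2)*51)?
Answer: -1/79 ≈ -0.012658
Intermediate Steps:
B = 23 (B = -7 + (3/2 - 4)*(-5 - 7) = -7 + (3*(½) - 4)*(-12) = -7 + (3/2 - 4)*(-12) = -7 - 5/2*(-12) = -7 + 30 = 23)
1/(B + (-4 + 2)*51) = 1/(23 + (-4 + 2)*51) = 1/(23 - 2*51) = 1/(23 - 102) = 1/(-79) = -1/79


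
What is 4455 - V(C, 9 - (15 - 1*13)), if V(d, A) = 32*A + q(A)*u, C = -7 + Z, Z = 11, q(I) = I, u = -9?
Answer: 4294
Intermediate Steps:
C = 4 (C = -7 + 11 = 4)
V(d, A) = 23*A (V(d, A) = 32*A + A*(-9) = 32*A - 9*A = 23*A)
4455 - V(C, 9 - (15 - 1*13)) = 4455 - 23*(9 - (15 - 1*13)) = 4455 - 23*(9 - (15 - 13)) = 4455 - 23*(9 - 1*2) = 4455 - 23*(9 - 2) = 4455 - 23*7 = 4455 - 1*161 = 4455 - 161 = 4294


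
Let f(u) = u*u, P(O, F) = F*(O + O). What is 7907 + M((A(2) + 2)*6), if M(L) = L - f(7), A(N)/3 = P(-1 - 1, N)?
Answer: 7726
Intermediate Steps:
P(O, F) = 2*F*O (P(O, F) = F*(2*O) = 2*F*O)
A(N) = -12*N (A(N) = 3*(2*N*(-1 - 1)) = 3*(2*N*(-2)) = 3*(-4*N) = -12*N)
f(u) = u²
M(L) = -49 + L (M(L) = L - 1*7² = L - 1*49 = L - 49 = -49 + L)
7907 + M((A(2) + 2)*6) = 7907 + (-49 + (-12*2 + 2)*6) = 7907 + (-49 + (-24 + 2)*6) = 7907 + (-49 - 22*6) = 7907 + (-49 - 132) = 7907 - 181 = 7726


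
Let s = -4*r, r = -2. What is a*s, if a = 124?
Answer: 992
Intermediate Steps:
s = 8 (s = -4*(-2) = 8)
a*s = 124*8 = 992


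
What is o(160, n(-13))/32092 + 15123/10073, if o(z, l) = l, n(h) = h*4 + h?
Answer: 484672571/323262716 ≈ 1.4993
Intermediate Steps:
n(h) = 5*h (n(h) = 4*h + h = 5*h)
o(160, n(-13))/32092 + 15123/10073 = (5*(-13))/32092 + 15123/10073 = -65*1/32092 + 15123*(1/10073) = -65/32092 + 15123/10073 = 484672571/323262716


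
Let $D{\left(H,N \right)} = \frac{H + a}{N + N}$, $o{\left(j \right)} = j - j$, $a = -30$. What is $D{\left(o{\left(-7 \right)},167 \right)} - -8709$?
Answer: $\frac{1454388}{167} \approx 8708.9$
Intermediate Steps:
$o{\left(j \right)} = 0$
$D{\left(H,N \right)} = \frac{-30 + H}{2 N}$ ($D{\left(H,N \right)} = \frac{H - 30}{N + N} = \frac{-30 + H}{2 N}$)
$D{\left(o{\left(-7 \right)},167 \right)} - -8709 = \frac{-30 + 0}{2 \cdot 167} - -8709 = \frac{1}{2} \cdot \frac{1}{167} \left(-30\right) + 8709 = - \frac{15}{167} + 8709 = \frac{1454388}{167}$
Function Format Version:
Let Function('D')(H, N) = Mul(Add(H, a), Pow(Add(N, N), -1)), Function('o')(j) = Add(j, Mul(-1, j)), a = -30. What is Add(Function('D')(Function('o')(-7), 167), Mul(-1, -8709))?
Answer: Rational(1454388, 167) ≈ 8708.9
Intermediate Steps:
Function('o')(j) = 0
Function('D')(H, N) = Mul(Rational(1, 2), Pow(N, -1), Add(-30, H)) (Function('D')(H, N) = Mul(Add(H, -30), Pow(Add(N, N), -1)) = Mul(Add(-30, H), Pow(Mul(2, N), -1)) = Mul(Add(-30, H), Mul(Rational(1, 2), Pow(N, -1))) = Mul(Rational(1, 2), Pow(N, -1), Add(-30, H)))
Add(Function('D')(Function('o')(-7), 167), Mul(-1, -8709)) = Add(Mul(Rational(1, 2), Pow(167, -1), Add(-30, 0)), Mul(-1, -8709)) = Add(Mul(Rational(1, 2), Rational(1, 167), -30), 8709) = Add(Rational(-15, 167), 8709) = Rational(1454388, 167)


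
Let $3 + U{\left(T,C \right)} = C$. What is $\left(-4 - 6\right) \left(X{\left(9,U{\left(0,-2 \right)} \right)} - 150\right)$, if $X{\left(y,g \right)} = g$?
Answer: $1550$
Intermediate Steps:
$U{\left(T,C \right)} = -3 + C$
$\left(-4 - 6\right) \left(X{\left(9,U{\left(0,-2 \right)} \right)} - 150\right) = \left(-4 - 6\right) \left(\left(-3 - 2\right) - 150\right) = \left(-4 - 6\right) \left(-5 - 150\right) = \left(-10\right) \left(-155\right) = 1550$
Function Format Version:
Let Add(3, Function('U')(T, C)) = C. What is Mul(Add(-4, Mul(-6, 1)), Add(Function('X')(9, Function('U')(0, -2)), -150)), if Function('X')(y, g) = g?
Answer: 1550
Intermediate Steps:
Function('U')(T, C) = Add(-3, C)
Mul(Add(-4, Mul(-6, 1)), Add(Function('X')(9, Function('U')(0, -2)), -150)) = Mul(Add(-4, Mul(-6, 1)), Add(Add(-3, -2), -150)) = Mul(Add(-4, -6), Add(-5, -150)) = Mul(-10, -155) = 1550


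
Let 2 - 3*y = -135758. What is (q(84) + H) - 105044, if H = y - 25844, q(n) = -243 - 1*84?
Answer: -257885/3 ≈ -85962.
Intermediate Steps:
y = 135760/3 (y = 2/3 - 1/3*(-135758) = 2/3 + 135758/3 = 135760/3 ≈ 45253.)
q(n) = -327 (q(n) = -243 - 84 = -327)
H = 58228/3 (H = 135760/3 - 25844 = 58228/3 ≈ 19409.)
(q(84) + H) - 105044 = (-327 + 58228/3) - 105044 = 57247/3 - 105044 = -257885/3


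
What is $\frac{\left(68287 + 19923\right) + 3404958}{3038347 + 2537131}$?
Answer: $\frac{1746584}{2787739} \approx 0.62652$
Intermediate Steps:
$\frac{\left(68287 + 19923\right) + 3404958}{3038347 + 2537131} = \frac{88210 + 3404958}{5575478} = 3493168 \cdot \frac{1}{5575478} = \frac{1746584}{2787739}$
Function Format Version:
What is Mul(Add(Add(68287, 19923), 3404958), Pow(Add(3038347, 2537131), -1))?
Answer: Rational(1746584, 2787739) ≈ 0.62652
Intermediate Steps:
Mul(Add(Add(68287, 19923), 3404958), Pow(Add(3038347, 2537131), -1)) = Mul(Add(88210, 3404958), Pow(5575478, -1)) = Mul(3493168, Rational(1, 5575478)) = Rational(1746584, 2787739)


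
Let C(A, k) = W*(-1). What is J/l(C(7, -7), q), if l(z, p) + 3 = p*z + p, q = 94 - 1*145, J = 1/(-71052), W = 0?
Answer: 1/3836808 ≈ 2.6063e-7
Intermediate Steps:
C(A, k) = 0 (C(A, k) = 0*(-1) = 0)
J = -1/71052 ≈ -1.4074e-5
q = -51 (q = 94 - 145 = -51)
l(z, p) = -3 + p + p*z (l(z, p) = -3 + (p*z + p) = -3 + (p + p*z) = -3 + p + p*z)
J/l(C(7, -7), q) = -1/(71052*(-3 - 51 - 51*0)) = -1/(71052*(-3 - 51 + 0)) = -1/71052/(-54) = -1/71052*(-1/54) = 1/3836808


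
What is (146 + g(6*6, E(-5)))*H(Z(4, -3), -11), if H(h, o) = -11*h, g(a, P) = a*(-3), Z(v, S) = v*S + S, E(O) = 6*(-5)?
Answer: 6270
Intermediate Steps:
E(O) = -30
Z(v, S) = S + S*v (Z(v, S) = S*v + S = S + S*v)
g(a, P) = -3*a
(146 + g(6*6, E(-5)))*H(Z(4, -3), -11) = (146 - 18*6)*(-(-33)*(1 + 4)) = (146 - 3*36)*(-(-33)*5) = (146 - 108)*(-11*(-15)) = 38*165 = 6270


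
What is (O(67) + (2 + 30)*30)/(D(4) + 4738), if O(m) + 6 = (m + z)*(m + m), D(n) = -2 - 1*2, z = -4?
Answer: 522/263 ≈ 1.9848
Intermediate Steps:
D(n) = -4 (D(n) = -2 - 2 = -4)
O(m) = -6 + 2*m*(-4 + m) (O(m) = -6 + (m - 4)*(m + m) = -6 + (-4 + m)*(2*m) = -6 + 2*m*(-4 + m))
(O(67) + (2 + 30)*30)/(D(4) + 4738) = ((-6 - 8*67 + 2*67²) + (2 + 30)*30)/(-4 + 4738) = ((-6 - 536 + 2*4489) + 32*30)/4734 = ((-6 - 536 + 8978) + 960)*(1/4734) = (8436 + 960)*(1/4734) = 9396*(1/4734) = 522/263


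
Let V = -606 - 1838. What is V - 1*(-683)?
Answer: -1761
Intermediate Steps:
V = -2444
V - 1*(-683) = -2444 - 1*(-683) = -2444 + 683 = -1761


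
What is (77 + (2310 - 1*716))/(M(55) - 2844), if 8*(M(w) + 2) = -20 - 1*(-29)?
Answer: -13368/22759 ≈ -0.58737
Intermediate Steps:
M(w) = -7/8 (M(w) = -2 + (-20 - 1*(-29))/8 = -2 + (-20 + 29)/8 = -2 + (⅛)*9 = -2 + 9/8 = -7/8)
(77 + (2310 - 1*716))/(M(55) - 2844) = (77 + (2310 - 1*716))/(-7/8 - 2844) = (77 + (2310 - 716))/(-22759/8) = (77 + 1594)*(-8/22759) = 1671*(-8/22759) = -13368/22759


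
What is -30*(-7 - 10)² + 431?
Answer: -8239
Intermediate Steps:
-30*(-7 - 10)² + 431 = -30*(-17)² + 431 = -30*289 + 431 = -8670 + 431 = -8239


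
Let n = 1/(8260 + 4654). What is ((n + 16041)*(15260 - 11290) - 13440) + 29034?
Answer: 411300338333/6457 ≈ 6.3698e+7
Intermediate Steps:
n = 1/12914 ≈ 7.7435e-5
((n + 16041)*(15260 - 11290) - 13440) + 29034 = ((1/12914 + 16041)*(15260 - 11290) - 13440) + 29034 = ((207153475/12914)*3970 - 13440) + 29034 = (411199647875/6457 - 13440) + 29034 = 411112865795/6457 + 29034 = 411300338333/6457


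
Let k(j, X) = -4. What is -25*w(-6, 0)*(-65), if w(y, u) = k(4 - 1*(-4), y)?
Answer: -6500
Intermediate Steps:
w(y, u) = -4
-25*w(-6, 0)*(-65) = -25*(-4)*(-65) = 100*(-65) = -6500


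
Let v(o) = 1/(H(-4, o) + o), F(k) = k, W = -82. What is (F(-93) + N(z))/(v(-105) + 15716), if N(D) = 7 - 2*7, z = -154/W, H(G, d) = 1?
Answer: -10400/1634463 ≈ -0.0063629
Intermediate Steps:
z = 77/41 (z = -154/(-82) = -154*(-1/82) = 77/41 ≈ 1.8780)
N(D) = -7 (N(D) = 7 - 14 = -7)
v(o) = 1/(1 + o)
(F(-93) + N(z))/(v(-105) + 15716) = (-93 - 7)/(1/(1 - 105) + 15716) = -100/(1/(-104) + 15716) = -100/(-1/104 + 15716) = -100/1634463/104 = -100*104/1634463 = -10400/1634463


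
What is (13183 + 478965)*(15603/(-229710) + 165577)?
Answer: 3119781708194986/38285 ≈ 8.1488e+10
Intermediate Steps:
(13183 + 478965)*(15603/(-229710) + 165577) = 492148*(15603*(-1/229710) + 165577) = 492148*(-5201/76570 + 165577) = 492148*(12678225689/76570) = 3119781708194986/38285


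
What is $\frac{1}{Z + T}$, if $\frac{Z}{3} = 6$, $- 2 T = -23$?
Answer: $\frac{2}{59} \approx 0.033898$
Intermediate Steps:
$T = \frac{23}{2}$ ($T = \left(- \frac{1}{2}\right) \left(-23\right) = \frac{23}{2} \approx 11.5$)
$Z = 18$ ($Z = 3 \cdot 6 = 18$)
$\frac{1}{Z + T} = \frac{1}{18 + \frac{23}{2}} = \frac{1}{\frac{59}{2}} = \frac{2}{59}$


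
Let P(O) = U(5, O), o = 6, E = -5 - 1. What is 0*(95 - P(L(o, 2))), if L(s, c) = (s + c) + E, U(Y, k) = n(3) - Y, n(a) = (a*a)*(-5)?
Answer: 0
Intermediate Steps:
E = -6
n(a) = -5*a² (n(a) = a²*(-5) = -5*a²)
U(Y, k) = -45 - Y (U(Y, k) = -5*3² - Y = -5*9 - Y = -45 - Y)
L(s, c) = -6 + c + s (L(s, c) = (s + c) - 6 = (c + s) - 6 = -6 + c + s)
P(O) = -50 (P(O) = -45 - 1*5 = -45 - 5 = -50)
0*(95 - P(L(o, 2))) = 0*(95 - 1*(-50)) = 0*(95 + 50) = 0*145 = 0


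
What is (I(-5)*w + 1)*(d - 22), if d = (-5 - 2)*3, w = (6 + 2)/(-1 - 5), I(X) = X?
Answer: -989/3 ≈ -329.67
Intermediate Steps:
w = -4/3 (w = 8/(-6) = 8*(-1/6) = -4/3 ≈ -1.3333)
d = -21 (d = -7*3 = -21)
(I(-5)*w + 1)*(d - 22) = (-5*(-4/3) + 1)*(-21 - 22) = (20/3 + 1)*(-43) = (23/3)*(-43) = -989/3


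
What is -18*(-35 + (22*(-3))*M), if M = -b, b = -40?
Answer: 48150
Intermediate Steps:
M = 40 (M = -1*(-40) = 40)
-18*(-35 + (22*(-3))*M) = -18*(-35 + (22*(-3))*40) = -18*(-35 - 66*40) = -18*(-35 - 2640) = -18*(-2675) = 48150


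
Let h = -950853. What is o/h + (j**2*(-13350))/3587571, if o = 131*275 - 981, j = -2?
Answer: -19610932036/379028072007 ≈ -0.051740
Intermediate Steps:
o = 35044 (o = 36025 - 981 = 35044)
o/h + (j**2*(-13350))/3587571 = 35044/(-950853) + ((-2)**2*(-13350))/3587571 = 35044*(-1/950853) + (4*(-13350))*(1/3587571) = -35044/950853 - 53400*1/3587571 = -35044/950853 - 17800/1195857 = -19610932036/379028072007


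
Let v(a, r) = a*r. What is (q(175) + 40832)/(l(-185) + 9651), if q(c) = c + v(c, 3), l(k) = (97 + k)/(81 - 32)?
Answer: 2035068/472811 ≈ 4.3042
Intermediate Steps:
l(k) = 97/49 + k/49 (l(k) = (97 + k)/49 = (97 + k)*(1/49) = 97/49 + k/49)
q(c) = 4*c (q(c) = c + c*3 = c + 3*c = 4*c)
(q(175) + 40832)/(l(-185) + 9651) = (4*175 + 40832)/((97/49 + (1/49)*(-185)) + 9651) = (700 + 40832)/((97/49 - 185/49) + 9651) = 41532/(-88/49 + 9651) = 41532/(472811/49) = 41532*(49/472811) = 2035068/472811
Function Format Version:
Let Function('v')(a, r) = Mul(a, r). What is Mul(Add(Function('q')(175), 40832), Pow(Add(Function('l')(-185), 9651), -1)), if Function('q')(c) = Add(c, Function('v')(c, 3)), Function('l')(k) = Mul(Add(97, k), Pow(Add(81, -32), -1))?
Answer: Rational(2035068, 472811) ≈ 4.3042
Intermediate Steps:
Function('l')(k) = Add(Rational(97, 49), Mul(Rational(1, 49), k)) (Function('l')(k) = Mul(Add(97, k), Pow(49, -1)) = Mul(Add(97, k), Rational(1, 49)) = Add(Rational(97, 49), Mul(Rational(1, 49), k)))
Function('q')(c) = Mul(4, c) (Function('q')(c) = Add(c, Mul(c, 3)) = Add(c, Mul(3, c)) = Mul(4, c))
Mul(Add(Function('q')(175), 40832), Pow(Add(Function('l')(-185), 9651), -1)) = Mul(Add(Mul(4, 175), 40832), Pow(Add(Add(Rational(97, 49), Mul(Rational(1, 49), -185)), 9651), -1)) = Mul(Add(700, 40832), Pow(Add(Add(Rational(97, 49), Rational(-185, 49)), 9651), -1)) = Mul(41532, Pow(Add(Rational(-88, 49), 9651), -1)) = Mul(41532, Pow(Rational(472811, 49), -1)) = Mul(41532, Rational(49, 472811)) = Rational(2035068, 472811)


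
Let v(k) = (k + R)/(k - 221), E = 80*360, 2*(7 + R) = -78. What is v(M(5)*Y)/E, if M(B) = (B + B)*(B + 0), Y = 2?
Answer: -3/193600 ≈ -1.5496e-5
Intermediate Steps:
R = -46 (R = -7 + (1/2)*(-78) = -7 - 39 = -46)
M(B) = 2*B**2 (M(B) = (2*B)*B = 2*B**2)
E = 28800
v(k) = (-46 + k)/(-221 + k) (v(k) = (k - 46)/(k - 221) = (-46 + k)/(-221 + k))
v(M(5)*Y)/E = ((-46 + (2*5**2)*2)/(-221 + (2*5**2)*2))/28800 = ((-46 + (2*25)*2)/(-221 + (2*25)*2))*(1/28800) = ((-46 + 50*2)/(-221 + 50*2))*(1/28800) = ((-46 + 100)/(-221 + 100))*(1/28800) = (54/(-121))*(1/28800) = -1/121*54*(1/28800) = -54/121*1/28800 = -3/193600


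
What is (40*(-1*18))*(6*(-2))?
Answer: 8640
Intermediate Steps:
(40*(-1*18))*(6*(-2)) = (40*(-18))*(-12) = -720*(-12) = 8640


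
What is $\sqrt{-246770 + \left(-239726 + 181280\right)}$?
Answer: $8 i \sqrt{4769} \approx 552.46 i$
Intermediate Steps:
$\sqrt{-246770 + \left(-239726 + 181280\right)} = \sqrt{-246770 - 58446} = \sqrt{-305216} = 8 i \sqrt{4769}$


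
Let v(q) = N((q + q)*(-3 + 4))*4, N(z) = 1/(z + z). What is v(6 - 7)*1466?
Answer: -1466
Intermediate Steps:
N(z) = 1/(2*z)
v(q) = 1/q (v(q) = (1/(2*(((q + q)*(-3 + 4)))))*4 = (1/(2*(((2*q)*1))))*4 = (1/(2*((2*q))))*4 = ((1/(2*q))/2)*4 = (1/(4*q))*4 = 1/q)
v(6 - 7)*1466 = 1466/(6 - 7) = 1466/(-1) = -1*1466 = -1466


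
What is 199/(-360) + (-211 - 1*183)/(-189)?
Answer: 11581/7560 ≈ 1.5319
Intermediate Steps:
199/(-360) + (-211 - 1*183)/(-189) = 199*(-1/360) + (-211 - 183)*(-1/189) = -199/360 - 394*(-1/189) = -199/360 + 394/189 = 11581/7560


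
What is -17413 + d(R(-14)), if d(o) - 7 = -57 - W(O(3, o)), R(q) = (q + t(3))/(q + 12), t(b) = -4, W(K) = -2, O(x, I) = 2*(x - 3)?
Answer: -17461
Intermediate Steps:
O(x, I) = -6 + 2*x (O(x, I) = 2*(-3 + x) = -6 + 2*x)
R(q) = (-4 + q)/(12 + q) (R(q) = (q - 4)/(q + 12) = (-4 + q)/(12 + q))
d(o) = -48 (d(o) = 7 + (-57 - 1*(-2)) = 7 + (-57 + 2) = 7 - 55 = -48)
-17413 + d(R(-14)) = -17413 - 48 = -17461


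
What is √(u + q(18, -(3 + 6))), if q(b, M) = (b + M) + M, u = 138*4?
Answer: 2*√138 ≈ 23.495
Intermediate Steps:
u = 552
q(b, M) = b + 2*M (q(b, M) = (M + b) + M = b + 2*M)
√(u + q(18, -(3 + 6))) = √(552 + (18 + 2*(-(3 + 6)))) = √(552 + (18 + 2*(-1*9))) = √(552 + (18 + 2*(-9))) = √(552 + (18 - 18)) = √(552 + 0) = √552 = 2*√138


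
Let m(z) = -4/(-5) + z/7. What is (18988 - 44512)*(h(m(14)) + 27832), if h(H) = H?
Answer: -3552277176/5 ≈ -7.1046e+8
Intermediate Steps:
m(z) = ⅘ + z/7 (m(z) = -4*(-⅕) + z*(⅐) = ⅘ + z/7)
(18988 - 44512)*(h(m(14)) + 27832) = (18988 - 44512)*((⅘ + (⅐)*14) + 27832) = -25524*((⅘ + 2) + 27832) = -25524*(14/5 + 27832) = -25524*139174/5 = -3552277176/5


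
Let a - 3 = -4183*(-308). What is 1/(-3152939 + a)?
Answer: -1/1864572 ≈ -5.3632e-7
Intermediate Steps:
a = 1288367 (a = 3 - 4183*(-308) = 3 + 1288364 = 1288367)
1/(-3152939 + a) = 1/(-3152939 + 1288367) = 1/(-1864572) = -1/1864572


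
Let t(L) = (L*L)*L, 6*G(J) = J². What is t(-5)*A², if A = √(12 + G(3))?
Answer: -3375/2 ≈ -1687.5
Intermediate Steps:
G(J) = J²/6
A = 3*√6/2 (A = √(12 + (⅙)*3²) = √(12 + (⅙)*9) = √(12 + 3/2) = √(27/2) = 3*√6/2 ≈ 3.6742)
t(L) = L³ (t(L) = L²*L = L³)
t(-5)*A² = (-5)³*(3*√6/2)² = -125*27/2 = -3375/2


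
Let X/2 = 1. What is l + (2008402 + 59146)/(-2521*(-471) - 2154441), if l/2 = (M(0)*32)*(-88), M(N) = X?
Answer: -778208482/69075 ≈ -11266.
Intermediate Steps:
X = 2 (X = 2*1 = 2)
M(N) = 2
l = -11264 (l = 2*((2*32)*(-88)) = 2*(64*(-88)) = 2*(-5632) = -11264)
l + (2008402 + 59146)/(-2521*(-471) - 2154441) = -11264 + (2008402 + 59146)/(-2521*(-471) - 2154441) = -11264 + 2067548/(1187391 - 2154441) = -11264 + 2067548/(-967050) = -11264 + 2067548*(-1/967050) = -11264 - 147682/69075 = -778208482/69075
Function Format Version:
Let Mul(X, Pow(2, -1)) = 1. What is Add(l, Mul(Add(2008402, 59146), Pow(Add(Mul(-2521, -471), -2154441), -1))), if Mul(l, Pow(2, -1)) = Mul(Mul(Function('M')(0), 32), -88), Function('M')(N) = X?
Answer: Rational(-778208482, 69075) ≈ -11266.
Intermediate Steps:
X = 2 (X = Mul(2, 1) = 2)
Function('M')(N) = 2
l = -11264 (l = Mul(2, Mul(Mul(2, 32), -88)) = Mul(2, Mul(64, -88)) = Mul(2, -5632) = -11264)
Add(l, Mul(Add(2008402, 59146), Pow(Add(Mul(-2521, -471), -2154441), -1))) = Add(-11264, Mul(Add(2008402, 59146), Pow(Add(Mul(-2521, -471), -2154441), -1))) = Add(-11264, Mul(2067548, Pow(Add(1187391, -2154441), -1))) = Add(-11264, Mul(2067548, Pow(-967050, -1))) = Add(-11264, Mul(2067548, Rational(-1, 967050))) = Add(-11264, Rational(-147682, 69075)) = Rational(-778208482, 69075)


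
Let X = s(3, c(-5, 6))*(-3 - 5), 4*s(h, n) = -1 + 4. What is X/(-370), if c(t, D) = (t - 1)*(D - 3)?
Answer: 3/185 ≈ 0.016216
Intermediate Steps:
c(t, D) = (-1 + t)*(-3 + D)
s(h, n) = 3/4 (s(h, n) = (-1 + 4)/4 = (1/4)*3 = 3/4)
X = -6 (X = 3*(-3 - 5)/4 = (3/4)*(-8) = -6)
X/(-370) = -6/(-370) = -6*(-1/370) = 3/185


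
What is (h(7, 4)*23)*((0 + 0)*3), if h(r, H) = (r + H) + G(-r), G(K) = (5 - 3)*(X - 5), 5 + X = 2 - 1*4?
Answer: 0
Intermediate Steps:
X = -7 (X = -5 + (2 - 1*4) = -5 + (2 - 4) = -5 - 2 = -7)
G(K) = -24 (G(K) = (5 - 3)*(-7 - 5) = 2*(-12) = -24)
h(r, H) = -24 + H + r (h(r, H) = (r + H) - 24 = (H + r) - 24 = -24 + H + r)
(h(7, 4)*23)*((0 + 0)*3) = ((-24 + 4 + 7)*23)*((0 + 0)*3) = (-13*23)*(0*3) = -299*0 = 0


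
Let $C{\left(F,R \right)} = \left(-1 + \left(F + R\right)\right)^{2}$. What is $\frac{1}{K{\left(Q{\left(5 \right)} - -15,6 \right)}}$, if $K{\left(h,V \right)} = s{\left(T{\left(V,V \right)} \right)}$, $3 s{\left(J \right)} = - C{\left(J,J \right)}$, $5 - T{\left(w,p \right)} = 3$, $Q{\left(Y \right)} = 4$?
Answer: $- \frac{1}{3} \approx -0.33333$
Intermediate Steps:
$C{\left(F,R \right)} = \left(-1 + F + R\right)^{2}$
$T{\left(w,p \right)} = 2$ ($T{\left(w,p \right)} = 5 - 3 = 2$)
$s{\left(J \right)} = - \frac{\left(-1 + 2 J\right)^{2}}{3}$ ($s{\left(J \right)} = \frac{\left(-1\right) \left(-1 + J + J\right)^{2}}{3} = \frac{\left(-1\right) \left(-1 + 2 J\right)^{2}}{3} = - \frac{\left(-1 + 2 J\right)^{2}}{3}$)
$K{\left(h,V \right)} = -3$ ($K{\left(h,V \right)} = - \frac{\left(-1 + 2 \cdot 2\right)^{2}}{3} = - \frac{\left(-1 + 4\right)^{2}}{3} = - \frac{3^{2}}{3} = \left(- \frac{1}{3}\right) 9 = -3$)
$\frac{1}{K{\left(Q{\left(5 \right)} - -15,6 \right)}} = \frac{1}{-3} = - \frac{1}{3}$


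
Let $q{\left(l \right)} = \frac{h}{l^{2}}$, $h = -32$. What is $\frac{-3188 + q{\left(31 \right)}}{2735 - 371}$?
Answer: $- \frac{765925}{567951} \approx -1.3486$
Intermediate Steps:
$q{\left(l \right)} = - \frac{32}{l^{2}}$
$\frac{-3188 + q{\left(31 \right)}}{2735 - 371} = \frac{-3188 - \frac{32}{961}}{2735 - 371} = \frac{-3188 - \frac{32}{961}}{2364} = \left(-3188 - \frac{32}{961}\right) \frac{1}{2364} = \left(- \frac{3063700}{961}\right) \frac{1}{2364} = - \frac{765925}{567951}$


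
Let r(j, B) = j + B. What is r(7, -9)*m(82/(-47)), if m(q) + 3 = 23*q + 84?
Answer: -3842/47 ≈ -81.745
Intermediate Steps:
r(j, B) = B + j
m(q) = 81 + 23*q (m(q) = -3 + (23*q + 84) = -3 + (84 + 23*q) = 81 + 23*q)
r(7, -9)*m(82/(-47)) = (-9 + 7)*(81 + 23*(82/(-47))) = -2*(81 + 23*(82*(-1/47))) = -2*(81 + 23*(-82/47)) = -2*(81 - 1886/47) = -2*1921/47 = -3842/47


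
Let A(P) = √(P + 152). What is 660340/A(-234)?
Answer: -330170*I*√82/41 ≈ -72922.0*I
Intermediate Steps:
A(P) = √(152 + P)
660340/A(-234) = 660340/(√(152 - 234)) = 660340/(√(-82)) = 660340/((I*√82)) = 660340*(-I*√82/82) = -330170*I*√82/41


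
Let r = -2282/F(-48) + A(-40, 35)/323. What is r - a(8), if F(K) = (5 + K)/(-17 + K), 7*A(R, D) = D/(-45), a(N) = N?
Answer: -432195361/125001 ≈ -3457.5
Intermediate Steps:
A(R, D) = -D/315 (A(R, D) = (D/(-45))/7 = (D*(-1/45))/7 = (-D/45)/7 = -D/315)
F(K) = (5 + K)/(-17 + K)
r = -431195353/125001 (r = -2282*(-17 - 48)/(5 - 48) - 1/315*35/323 = -2282/(-43/(-65)) - ⅑*1/323 = -2282/((-1/65*(-43))) - 1/2907 = -2282/43/65 - 1/2907 = -2282*65/43 - 1/2907 = -148330/43 - 1/2907 = -431195353/125001 ≈ -3449.5)
r - a(8) = -431195353/125001 - 1*8 = -431195353/125001 - 8 = -432195361/125001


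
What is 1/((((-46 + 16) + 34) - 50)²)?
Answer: 1/2116 ≈ 0.00047259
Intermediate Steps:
1/((((-46 + 16) + 34) - 50)²) = 1/(((-30 + 34) - 50)²) = 1/((4 - 50)²) = 1/((-46)²) = 1/2116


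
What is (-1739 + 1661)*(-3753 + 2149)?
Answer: 125112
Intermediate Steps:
(-1739 + 1661)*(-3753 + 2149) = -78*(-1604) = 125112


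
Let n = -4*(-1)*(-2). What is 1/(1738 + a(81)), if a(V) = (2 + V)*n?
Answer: 1/1074 ≈ 0.00093110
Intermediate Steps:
n = -8 (n = 4*(-2) = -8)
a(V) = -16 - 8*V (a(V) = (2 + V)*(-8) = -16 - 8*V)
1/(1738 + a(81)) = 1/(1738 + (-16 - 8*81)) = 1/(1738 + (-16 - 648)) = 1/(1738 - 664) = 1/1074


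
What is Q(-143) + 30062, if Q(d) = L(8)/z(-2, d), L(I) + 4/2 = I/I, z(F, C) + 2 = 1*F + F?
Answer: 180373/6 ≈ 30062.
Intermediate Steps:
z(F, C) = -2 + 2*F (z(F, C) = -2 + (1*F + F) = -2 + (F + F) = -2 + 2*F)
L(I) = -1 (L(I) = -2 + I/I = -2 + 1 = -1)
Q(d) = ⅙ (Q(d) = -1/(-2 + 2*(-2)) = -1/(-2 - 4) = -1/(-6) = -1*(-⅙) = ⅙)
Q(-143) + 30062 = ⅙ + 30062 = 180373/6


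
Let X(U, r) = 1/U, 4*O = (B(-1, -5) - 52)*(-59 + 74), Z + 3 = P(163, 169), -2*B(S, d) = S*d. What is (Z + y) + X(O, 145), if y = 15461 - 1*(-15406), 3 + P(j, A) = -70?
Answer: 50343277/1635 ≈ 30791.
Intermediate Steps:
P(j, A) = -73 (P(j, A) = -3 - 70 = -73)
B(S, d) = -S*d/2
Z = -76 (Z = -3 - 73 = -76)
O = -1635/8 (O = ((-1/2*(-1)*(-5) - 52)*(-59 + 74))/4 = ((-5/2 - 52)*15)/4 = (-109/2*15)/4 = (1/4)*(-1635/2) = -1635/8 ≈ -204.38)
y = 30867 (y = 15461 + 15406 = 30867)
(Z + y) + X(O, 145) = (-76 + 30867) + 1/(-1635/8) = 30791 - 8/1635 = 50343277/1635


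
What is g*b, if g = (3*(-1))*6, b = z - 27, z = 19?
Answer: 144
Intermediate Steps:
b = -8 (b = 19 - 27 = -8)
g = -18 (g = -3*6 = -18)
g*b = -18*(-8) = 144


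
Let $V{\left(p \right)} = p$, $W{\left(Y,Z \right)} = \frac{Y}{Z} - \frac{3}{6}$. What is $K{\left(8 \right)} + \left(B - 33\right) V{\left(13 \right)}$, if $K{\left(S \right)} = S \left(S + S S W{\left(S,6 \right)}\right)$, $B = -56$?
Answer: $- \frac{1999}{3} \approx -666.33$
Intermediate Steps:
$W{\left(Y,Z \right)} = - \frac{1}{2} + \frac{Y}{Z}$ ($W{\left(Y,Z \right)} = \frac{Y}{Z} - \frac{1}{2} = - \frac{1}{2} + \frac{Y}{Z}$)
$K{\left(S \right)} = S \left(S + S^{2} \left(- \frac{1}{2} + \frac{S}{6}\right)\right)$ ($K{\left(S \right)} = S \left(S + S S \frac{S - 3}{6}\right) = S \left(S + S^{2} \frac{S - 3}{6}\right) = S \left(S + S^{2} \frac{-3 + S}{6}\right) = S \left(S + S^{2} \left(- \frac{1}{2} + \frac{S}{6}\right)\right)$)
$K{\left(8 \right)} + \left(B - 33\right) V{\left(13 \right)} = \frac{8^{2} \left(6 + 8 \left(-3 + 8\right)\right)}{6} + \left(-56 - 33\right) 13 = \frac{1}{6} \cdot 64 \left(6 + 8 \cdot 5\right) + \left(-56 - 33\right) 13 = \frac{1}{6} \cdot 64 \left(6 + 40\right) - 1157 = \frac{1}{6} \cdot 64 \cdot 46 - 1157 = \frac{1472}{3} - 1157 = - \frac{1999}{3}$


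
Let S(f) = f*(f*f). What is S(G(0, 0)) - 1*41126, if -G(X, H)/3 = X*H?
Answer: -41126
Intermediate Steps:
G(X, H) = -3*H*X (G(X, H) = -3*X*H = -3*H*X)
S(f) = f³ (S(f) = f*f² = f³)
S(G(0, 0)) - 1*41126 = (-3*0*0)³ - 1*41126 = 0³ - 41126 = 0 - 41126 = -41126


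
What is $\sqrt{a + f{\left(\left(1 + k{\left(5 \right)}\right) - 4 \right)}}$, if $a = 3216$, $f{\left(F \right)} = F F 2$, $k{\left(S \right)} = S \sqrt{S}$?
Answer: $2 \sqrt{871 - 15 \sqrt{5}} \approx 57.878$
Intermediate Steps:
$k{\left(S \right)} = S^{\frac{3}{2}}$
$f{\left(F \right)} = 2 F^{2}$ ($f{\left(F \right)} = F^{2} \cdot 2 = 2 F^{2}$)
$\sqrt{a + f{\left(\left(1 + k{\left(5 \right)}\right) - 4 \right)}} = \sqrt{3216 + 2 \left(\left(1 + 5^{\frac{3}{2}}\right) - 4\right)^{2}} = \sqrt{3216 + 2 \left(\left(1 + 5 \sqrt{5}\right) - 4\right)^{2}} = \sqrt{3216 + 2 \left(-3 + 5 \sqrt{5}\right)^{2}}$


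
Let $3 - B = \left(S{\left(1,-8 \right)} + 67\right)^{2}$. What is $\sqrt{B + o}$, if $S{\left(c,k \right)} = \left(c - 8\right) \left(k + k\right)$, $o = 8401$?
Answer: $i \sqrt{23637} \approx 153.74 i$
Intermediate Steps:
$S{\left(c,k \right)} = 2 k \left(-8 + c\right)$ ($S{\left(c,k \right)} = \left(-8 + c\right) 2 k = 2 k \left(-8 + c\right)$)
$B = -32038$ ($B = 3 - \left(2 \left(-8\right) \left(-8 + 1\right) + 67\right)^{2} = 3 - \left(2 \left(-8\right) \left(-7\right) + 67\right)^{2} = 3 - \left(112 + 67\right)^{2} = 3 - 179^{2} = 3 - 32041 = -32038$)
$\sqrt{B + o} = \sqrt{-32038 + 8401} = \sqrt{-23637} = i \sqrt{23637}$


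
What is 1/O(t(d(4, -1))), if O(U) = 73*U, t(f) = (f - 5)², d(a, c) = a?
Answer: 1/73 ≈ 0.013699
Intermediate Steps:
t(f) = (-5 + f)²
1/O(t(d(4, -1))) = 1/(73*(-5 + 4)²) = 1/(73*(-1)²) = 1/(73*1) = 1/73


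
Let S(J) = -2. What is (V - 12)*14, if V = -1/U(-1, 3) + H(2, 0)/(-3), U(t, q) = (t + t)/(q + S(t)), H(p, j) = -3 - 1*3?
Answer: -133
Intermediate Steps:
H(p, j) = -6 (H(p, j) = -3 - 3 = -6)
U(t, q) = 2*t/(-2 + q) (U(t, q) = (t + t)/(q - 2) = (2*t)/(-2 + q) = 2*t/(-2 + q))
V = 5/2 (V = -1/(2*(-1)/(-2 + 3)) - 6/(-3) = -1/(2*(-1)/1) - 6*(-1/3) = -1/(2*(-1)*1) + 2 = -1/(-2) + 2 = -1*(-1/2) + 2 = 1/2 + 2 = 5/2 ≈ 2.5000)
(V - 12)*14 = (5/2 - 12)*14 = -19/2*14 = -133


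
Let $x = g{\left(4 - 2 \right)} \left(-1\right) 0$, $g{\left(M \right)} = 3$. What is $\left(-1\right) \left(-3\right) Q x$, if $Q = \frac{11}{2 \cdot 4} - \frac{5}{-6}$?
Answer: $0$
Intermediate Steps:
$x = 0$ ($x = 3 \left(-1\right) 0 = \left(-3\right) 0 = 0$)
$Q = \frac{53}{24}$ ($Q = \frac{11}{8} - - \frac{5}{6} = 11 \cdot \frac{1}{8} + \frac{5}{6} = \frac{11}{8} + \frac{5}{6} = \frac{53}{24} \approx 2.2083$)
$\left(-1\right) \left(-3\right) Q x = \left(-1\right) \left(-3\right) \frac{53}{24} \cdot 0 = 3 \cdot \frac{53}{24} \cdot 0 = \frac{53}{8} \cdot 0 = 0$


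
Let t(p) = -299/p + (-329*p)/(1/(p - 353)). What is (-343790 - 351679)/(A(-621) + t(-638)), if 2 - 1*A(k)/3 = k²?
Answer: 147903074/44483443821 ≈ 0.0033249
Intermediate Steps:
t(p) = -299/p - 329*p*(-353 + p) (t(p) = -299/p + (-329*p)/(1/(-353 + p)) = -299/p + (-329*p)*(-353 + p) = -299/p - 329*p*(-353 + p))
A(k) = 6 - 3*k²
(-343790 - 351679)/(A(-621) + t(-638)) = (-343790 - 351679)/((6 - 3*(-621)²) + (-299 + 329*(-638)²*(353 - 1*(-638)))/(-638)) = -695469/((6 - 3*385641) - (-299 + 329*407044*(353 + 638))/638) = -695469/((6 - 1156923) - (-299 + 329*407044*991)/638) = -695469/(-1156917 - (-299 + 132712218716)/638) = -695469/(-1156917 - 1/638*132712218417) = -695469/(-1156917 - 132712218417/638) = -695469/(-133450331463/638) = -695469*(-638/133450331463) = 147903074/44483443821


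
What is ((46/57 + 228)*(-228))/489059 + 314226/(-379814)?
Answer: -86744595043/92875727513 ≈ -0.93399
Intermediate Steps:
((46/57 + 228)*(-228))/489059 + 314226/(-379814) = ((46*(1/57) + 228)*(-228))*(1/489059) + 314226*(-1/379814) = ((46/57 + 228)*(-228))*(1/489059) - 157113/189907 = ((13042/57)*(-228))*(1/489059) - 157113/189907 = -52168*1/489059 - 157113/189907 = -52168/489059 - 157113/189907 = -86744595043/92875727513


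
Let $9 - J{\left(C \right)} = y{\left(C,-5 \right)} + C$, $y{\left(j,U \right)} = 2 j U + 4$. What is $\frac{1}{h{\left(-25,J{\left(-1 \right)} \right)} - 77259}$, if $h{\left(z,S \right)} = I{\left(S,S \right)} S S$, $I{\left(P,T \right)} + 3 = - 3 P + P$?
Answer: $- \frac{1}{77179} \approx -1.2957 \cdot 10^{-5}$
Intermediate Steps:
$y{\left(j,U \right)} = 4 + 2 U j$ ($y{\left(j,U \right)} = 2 U j + 4 = 4 + 2 U j$)
$I{\left(P,T \right)} = -3 - 2 P$ ($I{\left(P,T \right)} = -3 + \left(- 3 P + P\right) = -3 - 2 P$)
$J{\left(C \right)} = 5 + 9 C$ ($J{\left(C \right)} = 9 - \left(\left(4 + 2 \left(-5\right) C\right) + C\right) = 9 - \left(\left(4 - 10 C\right) + C\right) = 9 - \left(4 - 9 C\right) = 9 + \left(-4 + 9 C\right) = 5 + 9 C$)
$h{\left(z,S \right)} = S^{2} \left(-3 - 2 S\right)$ ($h{\left(z,S \right)} = \left(-3 - 2 S\right) S S = S \left(-3 - 2 S\right) S = S^{2} \left(-3 - 2 S\right)$)
$\frac{1}{h{\left(-25,J{\left(-1 \right)} \right)} - 77259} = \frac{1}{\left(5 + 9 \left(-1\right)\right)^{2} \left(-3 - 2 \left(5 + 9 \left(-1\right)\right)\right) - 77259} = \frac{1}{\left(5 - 9\right)^{2} \left(-3 - 2 \left(5 - 9\right)\right) - 77259} = \frac{1}{\left(-4\right)^{2} \left(-3 - -8\right) - 77259} = \frac{1}{16 \left(-3 + 8\right) - 77259} = \frac{1}{16 \cdot 5 - 77259} = \frac{1}{80 - 77259} = \frac{1}{-77179} = - \frac{1}{77179}$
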